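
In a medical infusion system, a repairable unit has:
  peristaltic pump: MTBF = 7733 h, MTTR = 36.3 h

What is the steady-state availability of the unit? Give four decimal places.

A(peristaltic pump) = MTBF/(MTBF+MTTR) = 7733/(7733+36.3) = 0.9953

0.9953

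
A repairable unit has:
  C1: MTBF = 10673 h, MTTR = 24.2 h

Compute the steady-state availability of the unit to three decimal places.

0.998

A(C1) = MTBF/(MTBF+MTTR) = 10673/(10673+24.2) = 0.998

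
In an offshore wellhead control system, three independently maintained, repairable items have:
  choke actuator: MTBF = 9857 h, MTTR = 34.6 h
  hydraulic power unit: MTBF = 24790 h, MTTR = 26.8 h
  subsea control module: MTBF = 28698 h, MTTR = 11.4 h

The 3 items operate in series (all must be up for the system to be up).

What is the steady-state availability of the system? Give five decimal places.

A(choke actuator) = MTBF/(MTBF+MTTR) = 9857/(9857+34.6) = 0.996502
A(hydraulic power unit) = MTBF/(MTBF+MTTR) = 24790/(24790+26.8) = 0.998920
A(subsea control module) = MTBF/(MTBF+MTTR) = 28698/(28698+11.4) = 0.999603
Series availability: 0.996502 × 0.998920 × 0.999603 = 0.99503

0.99503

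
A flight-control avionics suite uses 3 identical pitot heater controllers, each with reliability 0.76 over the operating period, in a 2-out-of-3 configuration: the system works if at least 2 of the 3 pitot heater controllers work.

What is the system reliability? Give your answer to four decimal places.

R = Σ_{i=2}^{3} C(3,i) p^i (1−p)^{3−i} with p = 0.76
C(3,2)·0.76^2·0.24^1 = 0.415872
C(3,3)·0.76^3·0.24^0 = 0.438976
Sum = 0.8548

0.8548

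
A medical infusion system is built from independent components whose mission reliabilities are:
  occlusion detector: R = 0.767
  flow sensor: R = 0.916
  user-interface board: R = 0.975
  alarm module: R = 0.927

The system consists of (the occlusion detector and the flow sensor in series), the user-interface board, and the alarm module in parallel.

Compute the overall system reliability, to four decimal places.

0.9995

Series (occlusion detector and flow sensor): 0.767000 × 0.916000 = 0.702572
Parallel ([0.702572], user-interface board, and alarm module): 1 − (1 − 0.702572)(1 − 0.975000)(1 − 0.927000) = 0.9995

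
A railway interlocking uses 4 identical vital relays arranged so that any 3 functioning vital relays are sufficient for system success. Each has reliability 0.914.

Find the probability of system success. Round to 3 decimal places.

R = Σ_{i=3}^{4} C(4,i) p^i (1−p)^{4−i} with p = 0.914
C(4,3)·0.914^3·0.086^1 = 0.26266
C(4,4)·0.914^4·0.086^0 = 0.69789
Sum = 0.961

0.961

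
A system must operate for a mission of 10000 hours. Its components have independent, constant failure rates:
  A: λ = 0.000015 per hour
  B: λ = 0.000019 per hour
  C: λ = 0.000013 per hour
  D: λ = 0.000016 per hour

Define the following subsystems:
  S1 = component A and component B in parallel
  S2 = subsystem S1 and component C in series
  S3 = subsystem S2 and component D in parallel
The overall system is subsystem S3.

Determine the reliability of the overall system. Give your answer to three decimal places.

0.979

R(A) = exp(−0.000015 × 10000) = 0.86071
R(B) = exp(−0.000019 × 10000) = 0.82696
R(C) = exp(−0.000013 × 10000) = 0.87810
R(D) = exp(−0.000016 × 10000) = 0.85214
Parallel (A and B): 1 − (1 − 0.86071)(1 − 0.82696) = 0.97590
Series ([0.97590] and C): 0.97590 × 0.87810 = 0.85694
Parallel ([0.85694] and D): 1 − (1 − 0.85694)(1 − 0.85214) = 0.979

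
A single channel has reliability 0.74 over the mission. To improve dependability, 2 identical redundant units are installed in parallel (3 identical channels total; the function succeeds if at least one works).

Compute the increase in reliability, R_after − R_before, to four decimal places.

0.2424

R_before = 0.74
R_after = 1 − (1 − 0.74)^3 = 0.9824
ΔR = 0.9824 − 0.74 = 0.2424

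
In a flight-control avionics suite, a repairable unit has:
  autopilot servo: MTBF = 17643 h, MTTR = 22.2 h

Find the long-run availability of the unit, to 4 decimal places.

A(autopilot servo) = MTBF/(MTBF+MTTR) = 17643/(17643+22.2) = 0.9987

0.9987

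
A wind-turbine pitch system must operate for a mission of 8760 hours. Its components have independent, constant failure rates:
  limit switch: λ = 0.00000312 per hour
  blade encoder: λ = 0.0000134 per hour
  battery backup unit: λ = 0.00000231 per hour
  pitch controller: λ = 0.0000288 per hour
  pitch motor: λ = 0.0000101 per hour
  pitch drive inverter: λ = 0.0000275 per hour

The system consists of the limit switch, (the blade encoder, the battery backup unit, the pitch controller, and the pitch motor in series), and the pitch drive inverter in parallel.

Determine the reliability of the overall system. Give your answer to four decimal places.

0.9978

R(limit switch) = exp(−0.00000312 × 8760) = 0.973039
R(blade encoder) = exp(−0.0000134 × 8760) = 0.889244
R(battery backup unit) = exp(−0.00000231 × 8760) = 0.979968
R(pitch controller) = exp(−0.0000288 × 8760) = 0.777021
R(pitch motor) = exp(−0.0000101 × 8760) = 0.915325
R(pitch drive inverter) = exp(−0.0000275 × 8760) = 0.785920
Series (blade encoder, battery backup unit, pitch controller, and pitch motor): 0.889244 × 0.979968 × 0.777021 × 0.915325 = 0.619785
Parallel (limit switch, [0.619785], and pitch drive inverter): 1 − (1 − 0.973039)(1 − 0.619785)(1 − 0.785920) = 0.9978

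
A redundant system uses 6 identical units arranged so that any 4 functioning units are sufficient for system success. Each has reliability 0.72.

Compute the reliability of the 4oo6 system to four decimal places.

R = Σ_{i=4}^{6} C(6,i) p^i (1−p)^{6−i} with p = 0.72
C(6,4)·0.72^4·0.28^2 = 0.316037
C(6,5)·0.72^5·0.28^1 = 0.325066
C(6,6)·0.72^6·0.28^0 = 0.139314
Sum = 0.7804

0.7804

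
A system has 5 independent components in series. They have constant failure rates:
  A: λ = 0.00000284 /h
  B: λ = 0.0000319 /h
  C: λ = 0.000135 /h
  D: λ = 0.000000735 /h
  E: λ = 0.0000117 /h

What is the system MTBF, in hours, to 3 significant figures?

Series of exponential components: λ_sys = Σ λ_i
λ_sys = 0.00000284 + 0.0000319 + 0.000135 + 0.000000735 + 0.0000117 = 1.8217e-04 /h
MTBF = 1 / λ_sys = 5490 h

5490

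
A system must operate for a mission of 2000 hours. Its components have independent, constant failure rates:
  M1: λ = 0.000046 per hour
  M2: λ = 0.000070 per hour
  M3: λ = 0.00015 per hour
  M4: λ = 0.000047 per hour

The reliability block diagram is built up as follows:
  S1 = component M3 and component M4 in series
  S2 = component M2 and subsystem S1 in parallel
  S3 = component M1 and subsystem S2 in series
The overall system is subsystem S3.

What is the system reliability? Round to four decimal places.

0.8733

R(M1) = exp(−0.000046 × 2000) = 0.912105
R(M2) = exp(−0.000070 × 2000) = 0.869358
R(M3) = exp(−0.00015 × 2000) = 0.740818
R(M4) = exp(−0.000047 × 2000) = 0.910283
Series (M3 and M4): 0.740818 × 0.910283 = 0.674354
Parallel (M2 and [0.674354]): 1 − (1 − 0.869358)(1 − 0.674354) = 0.957457
Series (M1 and [0.957457]): 0.912105 × 0.957457 = 0.8733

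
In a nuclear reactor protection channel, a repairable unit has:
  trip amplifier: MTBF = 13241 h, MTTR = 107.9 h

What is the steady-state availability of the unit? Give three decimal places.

A(trip amplifier) = MTBF/(MTBF+MTTR) = 13241/(13241+107.9) = 0.992

0.992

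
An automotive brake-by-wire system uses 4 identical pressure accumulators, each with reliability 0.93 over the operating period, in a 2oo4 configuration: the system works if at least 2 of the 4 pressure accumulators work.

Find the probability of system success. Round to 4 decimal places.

R = Σ_{i=2}^{4} C(4,i) p^i (1−p)^{4−i} with p = 0.93
C(4,2)·0.93^2·0.07^2 = 0.025428
C(4,3)·0.93^3·0.07^1 = 0.225220
C(4,4)·0.93^4·0.07^0 = 0.748052
Sum = 0.9987

0.9987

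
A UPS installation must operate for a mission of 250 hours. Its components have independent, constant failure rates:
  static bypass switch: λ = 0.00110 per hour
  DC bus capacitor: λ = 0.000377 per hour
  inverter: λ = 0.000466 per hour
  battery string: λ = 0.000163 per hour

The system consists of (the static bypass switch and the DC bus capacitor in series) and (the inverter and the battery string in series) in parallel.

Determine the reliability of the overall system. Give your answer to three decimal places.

R(static bypass switch) = exp(−0.00110 × 250) = 0.75957
R(DC bus capacitor) = exp(−0.000377 × 250) = 0.91006
R(inverter) = exp(−0.000466 × 250) = 0.89003
R(battery string) = exp(−0.000163 × 250) = 0.96007
Series (static bypass switch and DC bus capacitor): 0.75957 × 0.91006 = 0.69125
Series (inverter and battery string): 0.89003 × 0.96007 = 0.85449
Parallel ([0.69125] and [0.85449]): 1 − (1 − 0.69125)(1 − 0.85449) = 0.955

0.955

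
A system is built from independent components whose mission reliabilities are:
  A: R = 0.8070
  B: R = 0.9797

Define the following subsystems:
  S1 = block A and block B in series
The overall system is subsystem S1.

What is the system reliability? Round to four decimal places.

Series (A and B): 0.807000 × 0.979700 = 0.7906

0.7906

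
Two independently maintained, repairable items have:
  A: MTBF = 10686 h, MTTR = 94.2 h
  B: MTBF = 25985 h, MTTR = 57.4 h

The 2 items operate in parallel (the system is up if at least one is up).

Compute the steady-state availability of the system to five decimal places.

A(A) = MTBF/(MTBF+MTTR) = 10686/(10686+94.2) = 0.991262
A(B) = MTBF/(MTBF+MTTR) = 25985/(25985+57.4) = 0.997796
Parallel availability: 1 − (1 − 0.991262)(1 − 0.997796) = 0.99998

0.99998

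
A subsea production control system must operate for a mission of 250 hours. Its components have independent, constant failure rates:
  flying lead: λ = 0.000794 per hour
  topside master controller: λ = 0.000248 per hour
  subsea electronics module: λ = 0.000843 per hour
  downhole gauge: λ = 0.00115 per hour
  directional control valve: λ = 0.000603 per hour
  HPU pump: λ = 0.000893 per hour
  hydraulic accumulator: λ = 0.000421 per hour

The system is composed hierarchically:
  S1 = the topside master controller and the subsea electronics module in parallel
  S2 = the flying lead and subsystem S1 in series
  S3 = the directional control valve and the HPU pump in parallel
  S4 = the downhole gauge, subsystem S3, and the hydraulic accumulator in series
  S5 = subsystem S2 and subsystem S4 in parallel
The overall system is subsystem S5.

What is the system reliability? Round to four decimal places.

R(flying lead) = exp(−0.000794 × 250) = 0.819960
R(topside master controller) = exp(−0.000248 × 250) = 0.939883
R(subsea electronics module) = exp(−0.000843 × 250) = 0.809977
R(downhole gauge) = exp(−0.00115 × 250) = 0.750137
R(directional control valve) = exp(−0.000603 × 250) = 0.860063
R(HPU pump) = exp(−0.000893 × 250) = 0.799915
R(hydraulic accumulator) = exp(−0.000421 × 250) = 0.900099
Parallel (topside master controller and subsea electronics module): 1 − (1 − 0.939883)(1 − 0.809977) = 0.988576
Series (flying lead and [0.988576]): 0.819960 × 0.988576 = 0.810593
Parallel (directional control valve and HPU pump): 1 − (1 − 0.860063)(1 − 0.799915) = 0.972001
Series (downhole gauge, [0.972001], and hydraulic accumulator): 0.750137 × 0.972001 × 0.900099 = 0.656293
Parallel ([0.810593] and [0.656293]): 1 − (1 − 0.810593)(1 − 0.656293) = 0.9349

0.9349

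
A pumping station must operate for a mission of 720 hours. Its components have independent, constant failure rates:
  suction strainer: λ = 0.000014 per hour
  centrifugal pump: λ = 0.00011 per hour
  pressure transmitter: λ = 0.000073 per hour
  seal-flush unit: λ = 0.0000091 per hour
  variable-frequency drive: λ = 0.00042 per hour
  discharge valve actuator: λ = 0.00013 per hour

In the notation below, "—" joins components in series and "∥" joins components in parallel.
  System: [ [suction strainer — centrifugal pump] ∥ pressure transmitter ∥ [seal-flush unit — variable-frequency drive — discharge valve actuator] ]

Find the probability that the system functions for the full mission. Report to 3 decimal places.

0.999

R(suction strainer) = exp(−0.000014 × 720) = 0.98997
R(centrifugal pump) = exp(−0.00011 × 720) = 0.92386
R(pressure transmitter) = exp(−0.000073 × 720) = 0.94880
R(seal-flush unit) = exp(−0.0000091 × 720) = 0.99347
R(variable-frequency drive) = exp(−0.00042 × 720) = 0.73904
R(discharge valve actuator) = exp(−0.00013 × 720) = 0.91065
Series (suction strainer and centrifugal pump): 0.98997 × 0.92386 = 0.91459
Series (seal-flush unit, variable-frequency drive, and discharge valve actuator): 0.99347 × 0.73904 × 0.91065 = 0.66861
Parallel ([0.91459], pressure transmitter, and [0.66861]): 1 − (1 − 0.91459)(1 − 0.94880)(1 − 0.66861) = 0.999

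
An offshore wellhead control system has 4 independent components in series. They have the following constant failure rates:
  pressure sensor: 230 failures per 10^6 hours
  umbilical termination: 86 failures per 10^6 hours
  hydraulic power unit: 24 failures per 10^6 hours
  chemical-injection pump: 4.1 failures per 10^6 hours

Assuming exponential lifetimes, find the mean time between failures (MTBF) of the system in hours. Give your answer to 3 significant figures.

Series of exponential components: λ_sys = Σ λ_i
λ_sys = 0.00023 + 0.000086 + 0.000024 + 0.0000041 = 3.4410e-04 /h
MTBF = 1 / λ_sys = 2910 h

2910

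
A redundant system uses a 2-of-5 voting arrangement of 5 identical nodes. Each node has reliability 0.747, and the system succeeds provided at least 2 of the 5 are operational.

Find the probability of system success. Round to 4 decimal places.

0.9837

R = Σ_{i=2}^{5} C(5,i) p^i (1−p)^{5−i} with p = 0.747
C(5,2)·0.747^2·0.253^3 = 0.090366
C(5,3)·0.747^3·0.253^2 = 0.266810
C(5,4)·0.747^4·0.253^1 = 0.393888
C(5,5)·0.747^5·0.253^0 = 0.232596
Sum = 0.9837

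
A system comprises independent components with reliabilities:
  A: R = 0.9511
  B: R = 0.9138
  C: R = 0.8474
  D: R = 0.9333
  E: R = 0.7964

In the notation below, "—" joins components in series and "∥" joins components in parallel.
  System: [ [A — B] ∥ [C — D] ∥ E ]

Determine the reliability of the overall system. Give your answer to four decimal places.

0.9944

Series (A and B): 0.951100 × 0.913800 = 0.869115
Series (C and D): 0.847400 × 0.933300 = 0.790878
Parallel ([0.869115], [0.790878], and E): 1 − (1 − 0.869115)(1 − 0.790878)(1 − 0.796400) = 0.9944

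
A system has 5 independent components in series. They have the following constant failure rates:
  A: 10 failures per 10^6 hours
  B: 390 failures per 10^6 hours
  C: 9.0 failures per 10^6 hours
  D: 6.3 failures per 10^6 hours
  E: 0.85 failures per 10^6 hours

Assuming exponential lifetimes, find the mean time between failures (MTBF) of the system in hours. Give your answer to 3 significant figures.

Series of exponential components: λ_sys = Σ λ_i
λ_sys = 0.000010 + 0.00039 + 0.0000090 + 0.0000063 + 0.00000085 = 4.1615e-04 /h
MTBF = 1 / λ_sys = 2400 h

2400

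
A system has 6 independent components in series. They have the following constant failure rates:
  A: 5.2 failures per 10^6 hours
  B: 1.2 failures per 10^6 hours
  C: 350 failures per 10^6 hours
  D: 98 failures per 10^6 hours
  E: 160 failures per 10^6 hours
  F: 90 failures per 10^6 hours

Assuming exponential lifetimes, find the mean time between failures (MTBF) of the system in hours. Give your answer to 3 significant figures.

Series of exponential components: λ_sys = Σ λ_i
λ_sys = 0.0000052 + 0.0000012 + 0.00035 + 0.000098 + 0.00016 + 0.000090 = 7.0440e-04 /h
MTBF = 1 / λ_sys = 1420 h

1420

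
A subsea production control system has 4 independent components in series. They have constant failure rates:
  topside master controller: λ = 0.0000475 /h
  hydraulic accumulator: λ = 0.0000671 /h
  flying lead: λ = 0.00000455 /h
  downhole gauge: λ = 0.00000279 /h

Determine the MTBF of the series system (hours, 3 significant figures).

Series of exponential components: λ_sys = Σ λ_i
λ_sys = 0.0000475 + 0.0000671 + 0.00000455 + 0.00000279 = 1.2194e-04 /h
MTBF = 1 / λ_sys = 8200 h

8200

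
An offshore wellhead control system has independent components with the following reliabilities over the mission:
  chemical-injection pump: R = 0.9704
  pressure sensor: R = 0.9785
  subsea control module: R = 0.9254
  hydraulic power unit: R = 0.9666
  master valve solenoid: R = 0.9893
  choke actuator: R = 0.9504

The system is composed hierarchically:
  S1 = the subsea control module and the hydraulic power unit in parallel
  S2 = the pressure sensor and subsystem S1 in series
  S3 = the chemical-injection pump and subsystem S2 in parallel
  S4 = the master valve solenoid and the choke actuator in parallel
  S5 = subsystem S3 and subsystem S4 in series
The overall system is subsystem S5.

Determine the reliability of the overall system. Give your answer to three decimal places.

Parallel (subsea control module and hydraulic power unit): 1 − (1 − 0.92540)(1 − 0.96660) = 0.99751
Series (pressure sensor and [0.99751]): 0.97850 × 0.99751 = 0.97606
Parallel (chemical-injection pump and [0.97606]): 1 − (1 − 0.97040)(1 − 0.97606) = 0.99929
Parallel (master valve solenoid and choke actuator): 1 − (1 − 0.98930)(1 − 0.95040) = 0.99947
Series ([0.99929] and [0.99947]): 0.99929 × 0.99947 = 0.999

0.999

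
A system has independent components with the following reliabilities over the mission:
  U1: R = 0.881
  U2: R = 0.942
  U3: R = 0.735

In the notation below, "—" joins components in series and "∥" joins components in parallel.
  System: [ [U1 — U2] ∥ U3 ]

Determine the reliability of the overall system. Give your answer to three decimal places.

Series (U1 and U2): 0.88100 × 0.94200 = 0.82990
Parallel ([0.82990] and U3): 1 − (1 − 0.82990)(1 − 0.73500) = 0.955

0.955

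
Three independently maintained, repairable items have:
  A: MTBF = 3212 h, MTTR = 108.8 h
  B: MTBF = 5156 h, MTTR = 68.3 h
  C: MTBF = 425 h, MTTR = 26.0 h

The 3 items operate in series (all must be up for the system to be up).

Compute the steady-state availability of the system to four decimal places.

A(A) = MTBF/(MTBF+MTTR) = 3212/(3212+108.8) = 0.967237
A(B) = MTBF/(MTBF+MTTR) = 5156/(5156+68.3) = 0.986926
A(C) = MTBF/(MTBF+MTTR) = 425/(425+26.0) = 0.942350
Series availability: 0.967237 × 0.986926 × 0.942350 = 0.8996

0.8996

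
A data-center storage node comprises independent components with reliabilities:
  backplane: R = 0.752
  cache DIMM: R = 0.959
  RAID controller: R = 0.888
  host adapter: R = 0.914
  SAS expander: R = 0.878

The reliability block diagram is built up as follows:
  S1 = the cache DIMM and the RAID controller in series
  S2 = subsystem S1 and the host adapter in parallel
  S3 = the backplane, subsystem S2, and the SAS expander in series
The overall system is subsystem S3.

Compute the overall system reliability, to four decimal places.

0.6518

Series (cache DIMM and RAID controller): 0.959000 × 0.888000 = 0.851592
Parallel ([0.851592] and host adapter): 1 − (1 − 0.851592)(1 − 0.914000) = 0.987237
Series (backplane, [0.987237], and SAS expander): 0.752000 × 0.987237 × 0.878000 = 0.6518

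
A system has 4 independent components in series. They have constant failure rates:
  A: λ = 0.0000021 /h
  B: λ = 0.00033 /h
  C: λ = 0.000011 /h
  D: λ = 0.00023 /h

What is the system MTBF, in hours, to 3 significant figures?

1740

Series of exponential components: λ_sys = Σ λ_i
λ_sys = 0.0000021 + 0.00033 + 0.000011 + 0.00023 = 5.7310e-04 /h
MTBF = 1 / λ_sys = 1740 h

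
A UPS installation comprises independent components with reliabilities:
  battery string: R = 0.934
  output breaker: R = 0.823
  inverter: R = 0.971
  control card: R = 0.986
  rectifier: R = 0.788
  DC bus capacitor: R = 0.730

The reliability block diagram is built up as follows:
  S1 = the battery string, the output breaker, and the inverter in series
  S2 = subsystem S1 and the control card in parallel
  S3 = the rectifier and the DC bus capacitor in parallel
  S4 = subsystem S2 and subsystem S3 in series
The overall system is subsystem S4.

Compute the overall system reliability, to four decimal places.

Series (battery string, output breaker, and inverter): 0.934000 × 0.823000 × 0.971000 = 0.746390
Parallel ([0.746390] and control card): 1 − (1 − 0.746390)(1 − 0.986000) = 0.996449
Parallel (rectifier and DC bus capacitor): 1 − (1 − 0.788000)(1 − 0.730000) = 0.942760
Series ([0.996449] and [0.942760]): 0.996449 × 0.942760 = 0.9394

0.9394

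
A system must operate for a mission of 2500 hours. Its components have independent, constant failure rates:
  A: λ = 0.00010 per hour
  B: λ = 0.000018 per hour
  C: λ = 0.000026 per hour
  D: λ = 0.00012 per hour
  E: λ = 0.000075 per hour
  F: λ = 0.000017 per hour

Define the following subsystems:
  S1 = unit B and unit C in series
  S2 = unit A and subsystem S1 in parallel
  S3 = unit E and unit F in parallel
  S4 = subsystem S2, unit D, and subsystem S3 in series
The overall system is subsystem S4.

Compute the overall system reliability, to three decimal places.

R(A) = exp(−0.00010 × 2500) = 0.77880
R(B) = exp(−0.000018 × 2500) = 0.95600
R(C) = exp(−0.000026 × 2500) = 0.93707
R(D) = exp(−0.00012 × 2500) = 0.74082
R(E) = exp(−0.000075 × 2500) = 0.82903
R(F) = exp(−0.000017 × 2500) = 0.95839
Series (B and C): 0.95600 × 0.93707 = 0.89584
Parallel (A and [0.89584]): 1 − (1 − 0.77880)(1 − 0.89584) = 0.97696
Parallel (E and F): 1 − (1 − 0.82903)(1 − 0.95839) = 0.99289
Series ([0.97696], D, and [0.99289]): 0.97696 × 0.74082 × 0.99289 = 0.719

0.719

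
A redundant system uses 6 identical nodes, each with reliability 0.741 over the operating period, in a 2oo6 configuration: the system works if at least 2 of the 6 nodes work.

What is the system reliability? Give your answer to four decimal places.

0.9945

R = Σ_{i=2}^{6} C(6,i) p^i (1−p)^{6−i} with p = 0.741
C(6,2)·0.741^2·0.259^4 = 0.037062
C(6,3)·0.741^3·0.259^3 = 0.141379
C(6,4)·0.741^4·0.259^2 = 0.303364
C(6,5)·0.741^5·0.259^1 = 0.347170
C(6,6)·0.741^6·0.259^0 = 0.165542
Sum = 0.9945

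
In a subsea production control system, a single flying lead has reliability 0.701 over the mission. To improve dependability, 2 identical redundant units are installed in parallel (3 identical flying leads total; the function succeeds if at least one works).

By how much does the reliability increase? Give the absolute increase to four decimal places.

R_before = 0.701
R_after = 1 − (1 − 0.701)^3 = 0.9733
ΔR = 0.9733 − 0.701 = 0.2723

0.2723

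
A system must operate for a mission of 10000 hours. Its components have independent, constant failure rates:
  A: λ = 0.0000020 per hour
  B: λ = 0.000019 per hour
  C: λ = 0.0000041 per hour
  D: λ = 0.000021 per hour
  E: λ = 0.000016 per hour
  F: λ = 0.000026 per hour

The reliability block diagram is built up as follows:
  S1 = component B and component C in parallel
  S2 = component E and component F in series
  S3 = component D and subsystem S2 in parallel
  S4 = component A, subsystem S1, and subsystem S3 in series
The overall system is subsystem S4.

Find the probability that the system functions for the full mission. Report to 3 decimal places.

0.910

R(A) = exp(−0.0000020 × 10000) = 0.98020
R(B) = exp(−0.000019 × 10000) = 0.82696
R(C) = exp(−0.0000041 × 10000) = 0.95983
R(D) = exp(−0.000021 × 10000) = 0.81058
R(E) = exp(−0.000016 × 10000) = 0.85214
R(F) = exp(−0.000026 × 10000) = 0.77105
Parallel (B and C): 1 − (1 − 0.82696)(1 − 0.95983) = 0.99305
Series (E and F): 0.85214 × 0.77105 = 0.65704
Parallel (D and [0.65704]): 1 − (1 − 0.81058)(1 − 0.65704) = 0.93504
Series (A, [0.99305], and [0.93504]): 0.98020 × 0.99305 × 0.93504 = 0.910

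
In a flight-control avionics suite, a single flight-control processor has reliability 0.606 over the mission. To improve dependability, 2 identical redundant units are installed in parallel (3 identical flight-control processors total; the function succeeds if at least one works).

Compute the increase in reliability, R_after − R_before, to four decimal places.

0.3328

R_before = 0.606
R_after = 1 − (1 − 0.606)^3 = 0.9388
ΔR = 0.9388 − 0.606 = 0.3328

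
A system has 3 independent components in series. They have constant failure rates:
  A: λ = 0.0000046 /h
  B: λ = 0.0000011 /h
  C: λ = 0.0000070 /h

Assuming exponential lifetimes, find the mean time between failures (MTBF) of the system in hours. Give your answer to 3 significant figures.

Series of exponential components: λ_sys = Σ λ_i
λ_sys = 0.0000046 + 0.0000011 + 0.0000070 = 1.2700e-05 /h
MTBF = 1 / λ_sys = 78700 h

78700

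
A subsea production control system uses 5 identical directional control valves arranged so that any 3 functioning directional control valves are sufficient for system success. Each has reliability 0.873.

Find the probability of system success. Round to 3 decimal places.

0.983

R = Σ_{i=3}^{5} C(5,i) p^i (1−p)^{5−i} with p = 0.873
C(5,3)·0.873^3·0.127^2 = 0.10731
C(5,4)·0.873^4·0.127^1 = 0.36883
C(5,5)·0.873^5·0.127^0 = 0.50707
Sum = 0.983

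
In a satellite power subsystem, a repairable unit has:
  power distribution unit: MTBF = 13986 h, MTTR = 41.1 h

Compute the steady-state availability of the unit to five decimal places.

A(power distribution unit) = MTBF/(MTBF+MTTR) = 13986/(13986+41.1) = 0.99707

0.99707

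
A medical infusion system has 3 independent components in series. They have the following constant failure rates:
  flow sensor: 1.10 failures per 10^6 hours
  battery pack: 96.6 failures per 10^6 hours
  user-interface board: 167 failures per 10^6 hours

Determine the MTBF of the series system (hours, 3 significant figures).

Series of exponential components: λ_sys = Σ λ_i
λ_sys = 0.00000110 + 0.0000966 + 0.000167 = 2.6470e-04 /h
MTBF = 1 / λ_sys = 3780 h

3780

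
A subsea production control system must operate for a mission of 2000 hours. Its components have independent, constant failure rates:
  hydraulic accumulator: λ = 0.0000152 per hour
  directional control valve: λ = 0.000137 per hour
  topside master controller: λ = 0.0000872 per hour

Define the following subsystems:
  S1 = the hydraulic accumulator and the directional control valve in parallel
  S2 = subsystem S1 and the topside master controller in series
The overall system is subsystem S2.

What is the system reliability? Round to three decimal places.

R(hydraulic accumulator) = exp(−0.0000152 × 2000) = 0.97006
R(directional control valve) = exp(−0.000137 × 2000) = 0.76033
R(topside master controller) = exp(−0.0000872 × 2000) = 0.83996
Parallel (hydraulic accumulator and directional control valve): 1 − (1 − 0.97006)(1 − 0.76033) = 0.99282
Series ([0.99282] and topside master controller): 0.99282 × 0.83996 = 0.834

0.834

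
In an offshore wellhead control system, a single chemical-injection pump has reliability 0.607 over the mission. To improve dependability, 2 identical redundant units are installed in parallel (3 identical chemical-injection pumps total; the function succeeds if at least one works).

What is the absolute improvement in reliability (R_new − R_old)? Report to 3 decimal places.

R_before = 0.607
R_after = 1 − (1 − 0.607)^3 = 0.939
ΔR = 0.939 − 0.607 = 0.332

0.332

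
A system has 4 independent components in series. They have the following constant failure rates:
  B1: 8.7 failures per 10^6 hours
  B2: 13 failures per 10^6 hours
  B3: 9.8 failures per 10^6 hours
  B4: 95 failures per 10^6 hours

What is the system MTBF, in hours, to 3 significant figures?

Series of exponential components: λ_sys = Σ λ_i
λ_sys = 0.0000087 + 0.000013 + 0.0000098 + 0.000095 = 1.2650e-04 /h
MTBF = 1 / λ_sys = 7910 h

7910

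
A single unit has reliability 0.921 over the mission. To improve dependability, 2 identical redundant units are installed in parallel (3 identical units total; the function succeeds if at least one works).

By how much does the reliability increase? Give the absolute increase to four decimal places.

0.0785

R_before = 0.921
R_after = 1 − (1 − 0.921)^3 = 0.9995
ΔR = 0.9995 − 0.921 = 0.0785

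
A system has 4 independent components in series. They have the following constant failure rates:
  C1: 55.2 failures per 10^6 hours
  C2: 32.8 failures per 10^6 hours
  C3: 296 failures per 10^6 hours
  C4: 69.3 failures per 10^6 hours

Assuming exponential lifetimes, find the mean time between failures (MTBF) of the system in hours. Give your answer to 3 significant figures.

Series of exponential components: λ_sys = Σ λ_i
λ_sys = 0.0000552 + 0.0000328 + 0.000296 + 0.0000693 = 4.5330e-04 /h
MTBF = 1 / λ_sys = 2210 h

2210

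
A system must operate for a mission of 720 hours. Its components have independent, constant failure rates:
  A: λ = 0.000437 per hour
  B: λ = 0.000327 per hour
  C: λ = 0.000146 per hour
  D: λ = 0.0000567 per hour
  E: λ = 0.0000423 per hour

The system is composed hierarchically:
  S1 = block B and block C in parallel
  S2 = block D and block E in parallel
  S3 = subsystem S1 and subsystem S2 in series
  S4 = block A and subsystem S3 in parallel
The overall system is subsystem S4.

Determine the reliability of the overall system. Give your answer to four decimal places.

R(A) = exp(−0.000437 × 720) = 0.730052
R(B) = exp(−0.000327 × 720) = 0.790223
R(C) = exp(−0.000146 × 720) = 0.900216
R(D) = exp(−0.0000567 × 720) = 0.959998
R(E) = exp(−0.0000423 × 720) = 0.970003
Parallel (B and C): 1 − (1 − 0.790223)(1 − 0.900216) = 0.979068
Parallel (D and E): 1 − (1 − 0.959998)(1 − 0.970003) = 0.998800
Series ([0.979068] and [0.998800]): 0.979068 × 0.998800 = 0.977893
Parallel (A and [0.977893]): 1 − (1 − 0.730052)(1 − 0.977893) = 0.9940

0.9940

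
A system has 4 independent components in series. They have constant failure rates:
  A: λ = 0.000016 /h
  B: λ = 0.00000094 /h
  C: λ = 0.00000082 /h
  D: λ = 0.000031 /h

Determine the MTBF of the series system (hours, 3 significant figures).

20500

Series of exponential components: λ_sys = Σ λ_i
λ_sys = 0.000016 + 0.00000094 + 0.00000082 + 0.000031 = 4.8760e-05 /h
MTBF = 1 / λ_sys = 20500 h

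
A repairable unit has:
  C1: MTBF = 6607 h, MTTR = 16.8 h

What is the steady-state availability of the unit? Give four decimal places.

0.9975

A(C1) = MTBF/(MTBF+MTTR) = 6607/(6607+16.8) = 0.9975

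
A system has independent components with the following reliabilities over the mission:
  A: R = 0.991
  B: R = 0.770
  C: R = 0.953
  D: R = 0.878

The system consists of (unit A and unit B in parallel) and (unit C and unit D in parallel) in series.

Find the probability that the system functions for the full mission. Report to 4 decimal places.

0.9922

Parallel (A and B): 1 − (1 − 0.991000)(1 − 0.770000) = 0.997930
Parallel (C and D): 1 − (1 − 0.953000)(1 − 0.878000) = 0.994266
Series ([0.997930] and [0.994266]): 0.997930 × 0.994266 = 0.9922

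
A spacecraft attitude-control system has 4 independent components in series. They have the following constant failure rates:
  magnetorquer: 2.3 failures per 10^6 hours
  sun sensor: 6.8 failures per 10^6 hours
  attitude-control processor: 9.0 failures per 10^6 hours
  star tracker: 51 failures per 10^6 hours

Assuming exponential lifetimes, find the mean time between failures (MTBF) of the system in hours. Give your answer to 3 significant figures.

14500

Series of exponential components: λ_sys = Σ λ_i
λ_sys = 0.0000023 + 0.0000068 + 0.0000090 + 0.000051 = 6.9100e-05 /h
MTBF = 1 / λ_sys = 14500 h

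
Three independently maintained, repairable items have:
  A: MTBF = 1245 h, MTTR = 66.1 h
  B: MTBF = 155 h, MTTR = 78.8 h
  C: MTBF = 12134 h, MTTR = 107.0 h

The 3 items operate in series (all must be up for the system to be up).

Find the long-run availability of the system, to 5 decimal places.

0.62403

A(A) = MTBF/(MTBF+MTTR) = 1245/(1245+66.1) = 0.949584
A(B) = MTBF/(MTBF+MTTR) = 155/(155+78.8) = 0.662960
A(C) = MTBF/(MTBF+MTTR) = 12134/(12134+107.0) = 0.991259
Series availability: 0.949584 × 0.662960 × 0.991259 = 0.62403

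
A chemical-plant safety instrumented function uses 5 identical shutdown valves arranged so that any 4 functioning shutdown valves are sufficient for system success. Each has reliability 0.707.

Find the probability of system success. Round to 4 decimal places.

0.5427

R = Σ_{i=4}^{5} C(5,i) p^i (1−p)^{5−i} with p = 0.707
C(5,4)·0.707^4·0.293^1 = 0.366029
C(5,5)·0.707^5·0.293^0 = 0.176643
Sum = 0.5427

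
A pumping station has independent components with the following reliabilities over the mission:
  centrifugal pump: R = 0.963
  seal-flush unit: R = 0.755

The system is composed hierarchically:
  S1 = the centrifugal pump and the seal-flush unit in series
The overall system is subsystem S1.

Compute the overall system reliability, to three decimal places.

0.727

Series (centrifugal pump and seal-flush unit): 0.96300 × 0.75500 = 0.727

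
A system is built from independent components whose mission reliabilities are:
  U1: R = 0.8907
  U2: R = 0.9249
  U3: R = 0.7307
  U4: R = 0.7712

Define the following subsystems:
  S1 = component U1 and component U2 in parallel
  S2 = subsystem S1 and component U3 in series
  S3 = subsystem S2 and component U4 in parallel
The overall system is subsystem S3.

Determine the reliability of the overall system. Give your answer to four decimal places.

0.9370

Parallel (U1 and U2): 1 − (1 − 0.890700)(1 − 0.924900) = 0.991792
Series ([0.991792] and U3): 0.991792 × 0.730700 = 0.724702
Parallel ([0.724702] and U4): 1 − (1 − 0.724702)(1 − 0.771200) = 0.9370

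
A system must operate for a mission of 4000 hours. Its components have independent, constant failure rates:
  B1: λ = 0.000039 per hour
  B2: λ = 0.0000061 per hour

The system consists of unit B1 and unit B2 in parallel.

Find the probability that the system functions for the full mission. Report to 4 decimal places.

R(B1) = exp(−0.000039 × 4000) = 0.855559
R(B2) = exp(−0.0000061 × 4000) = 0.975895
Parallel (B1 and B2): 1 − (1 − 0.855559)(1 − 0.975895) = 0.9965

0.9965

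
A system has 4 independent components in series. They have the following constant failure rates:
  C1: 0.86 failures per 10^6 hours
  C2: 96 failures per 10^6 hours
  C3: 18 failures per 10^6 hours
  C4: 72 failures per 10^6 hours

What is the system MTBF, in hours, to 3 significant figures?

5350

Series of exponential components: λ_sys = Σ λ_i
λ_sys = 0.00000086 + 0.000096 + 0.000018 + 0.000072 = 1.8686e-04 /h
MTBF = 1 / λ_sys = 5350 h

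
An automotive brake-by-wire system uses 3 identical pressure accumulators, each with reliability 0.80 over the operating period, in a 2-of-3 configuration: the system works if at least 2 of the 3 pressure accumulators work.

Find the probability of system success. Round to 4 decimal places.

R = Σ_{i=2}^{3} C(3,i) p^i (1−p)^{3−i} with p = 0.80
C(3,2)·0.80^2·0.20^1 = 0.384000
C(3,3)·0.80^3·0.20^0 = 0.512000
Sum = 0.8960

0.8960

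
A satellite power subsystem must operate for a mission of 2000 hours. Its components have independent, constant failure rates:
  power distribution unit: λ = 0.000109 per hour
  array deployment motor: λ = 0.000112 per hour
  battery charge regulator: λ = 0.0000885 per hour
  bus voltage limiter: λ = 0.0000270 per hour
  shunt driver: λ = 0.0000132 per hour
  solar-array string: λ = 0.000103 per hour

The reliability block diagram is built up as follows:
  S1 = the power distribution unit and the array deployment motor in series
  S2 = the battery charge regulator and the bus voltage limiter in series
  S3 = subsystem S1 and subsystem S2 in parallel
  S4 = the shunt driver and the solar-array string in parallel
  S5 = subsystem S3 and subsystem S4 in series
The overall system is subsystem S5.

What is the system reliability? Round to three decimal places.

R(power distribution unit) = exp(−0.000109 × 2000) = 0.80413
R(array deployment motor) = exp(−0.000112 × 2000) = 0.79932
R(battery charge regulator) = exp(−0.0000885 × 2000) = 0.83778
R(bus voltage limiter) = exp(−0.0000270 × 2000) = 0.94743
R(shunt driver) = exp(−0.0000132 × 2000) = 0.97395
R(solar-array string) = exp(−0.000103 × 2000) = 0.81383
Series (power distribution unit and array deployment motor): 0.80413 × 0.79932 = 0.64276
Series (battery charge regulator and bus voltage limiter): 0.83778 × 0.94743 = 0.79374
Parallel ([0.64276] and [0.79374]): 1 − (1 − 0.64276)(1 − 0.79374) = 0.92632
Parallel (shunt driver and solar-array string): 1 − (1 − 0.97395)(1 − 0.81383) = 0.99515
Series ([0.92632] and [0.99515]): 0.92632 × 0.99515 = 0.922

0.922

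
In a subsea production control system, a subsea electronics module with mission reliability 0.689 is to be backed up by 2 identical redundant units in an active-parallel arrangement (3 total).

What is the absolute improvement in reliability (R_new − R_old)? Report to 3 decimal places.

R_before = 0.689
R_after = 1 − (1 − 0.689)^3 = 0.970
ΔR = 0.970 − 0.689 = 0.281

0.281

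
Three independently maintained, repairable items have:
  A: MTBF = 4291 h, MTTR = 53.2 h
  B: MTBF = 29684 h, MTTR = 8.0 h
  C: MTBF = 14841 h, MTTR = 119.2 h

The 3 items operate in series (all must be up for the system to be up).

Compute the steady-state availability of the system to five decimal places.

0.97962

A(A) = MTBF/(MTBF+MTTR) = 4291/(4291+53.2) = 0.987754
A(B) = MTBF/(MTBF+MTTR) = 29684/(29684+8.0) = 0.999731
A(C) = MTBF/(MTBF+MTTR) = 14841/(14841+119.2) = 0.992032
Series availability: 0.987754 × 0.999731 × 0.992032 = 0.97962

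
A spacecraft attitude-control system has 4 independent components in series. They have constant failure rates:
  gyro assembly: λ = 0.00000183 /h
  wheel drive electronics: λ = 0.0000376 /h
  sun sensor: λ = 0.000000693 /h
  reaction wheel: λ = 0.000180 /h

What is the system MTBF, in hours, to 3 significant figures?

4540

Series of exponential components: λ_sys = Σ λ_i
λ_sys = 0.00000183 + 0.0000376 + 0.000000693 + 0.000180 = 2.2012e-04 /h
MTBF = 1 / λ_sys = 4540 h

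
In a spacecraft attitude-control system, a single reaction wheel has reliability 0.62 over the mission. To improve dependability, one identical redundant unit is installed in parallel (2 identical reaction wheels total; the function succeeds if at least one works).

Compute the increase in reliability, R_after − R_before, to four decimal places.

R_before = 0.62
R_after = 1 − (1 − 0.62)^2 = 0.8556
ΔR = 0.8556 − 0.62 = 0.2356

0.2356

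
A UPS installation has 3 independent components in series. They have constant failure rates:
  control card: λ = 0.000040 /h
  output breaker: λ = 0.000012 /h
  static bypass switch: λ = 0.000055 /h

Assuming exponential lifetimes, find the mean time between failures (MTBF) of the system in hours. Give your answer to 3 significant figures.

9350

Series of exponential components: λ_sys = Σ λ_i
λ_sys = 0.000040 + 0.000012 + 0.000055 = 1.0700e-04 /h
MTBF = 1 / λ_sys = 9350 h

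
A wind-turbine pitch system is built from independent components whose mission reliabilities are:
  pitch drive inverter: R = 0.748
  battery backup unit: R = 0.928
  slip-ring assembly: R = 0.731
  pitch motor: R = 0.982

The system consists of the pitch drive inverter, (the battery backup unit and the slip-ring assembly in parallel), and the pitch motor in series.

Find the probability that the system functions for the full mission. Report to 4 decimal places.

0.7203

Parallel (battery backup unit and slip-ring assembly): 1 − (1 − 0.928000)(1 − 0.731000) = 0.980632
Series (pitch drive inverter, [0.980632], and pitch motor): 0.748000 × 0.980632 × 0.982000 = 0.7203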